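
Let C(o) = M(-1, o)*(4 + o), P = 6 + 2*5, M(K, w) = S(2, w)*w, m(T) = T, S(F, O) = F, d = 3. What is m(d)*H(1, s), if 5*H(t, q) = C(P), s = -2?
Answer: 384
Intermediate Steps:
M(K, w) = 2*w
P = 16 (P = 6 + 10 = 16)
C(o) = 2*o*(4 + o) (C(o) = (2*o)*(4 + o) = 2*o*(4 + o))
H(t, q) = 128 (H(t, q) = (2*16*(4 + 16))/5 = (2*16*20)/5 = (⅕)*640 = 128)
m(d)*H(1, s) = 3*128 = 384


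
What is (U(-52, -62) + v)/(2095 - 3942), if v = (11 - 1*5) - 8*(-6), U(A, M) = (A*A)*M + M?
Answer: 167656/1847 ≈ 90.772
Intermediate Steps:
U(A, M) = M + M*A² (U(A, M) = A²*M + M = M*A² + M = M + M*A²)
v = 54 (v = (11 - 5) + 48 = 6 + 48 = 54)
(U(-52, -62) + v)/(2095 - 3942) = (-62*(1 + (-52)²) + 54)/(2095 - 3942) = (-62*(1 + 2704) + 54)/(-1847) = (-62*2705 + 54)*(-1/1847) = (-167710 + 54)*(-1/1847) = -167656*(-1/1847) = 167656/1847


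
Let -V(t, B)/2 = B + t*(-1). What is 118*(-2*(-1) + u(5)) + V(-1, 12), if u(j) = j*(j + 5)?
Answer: 6110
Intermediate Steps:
u(j) = j*(5 + j)
V(t, B) = -2*B + 2*t (V(t, B) = -2*(B + t*(-1)) = -2*(B - t) = -2*B + 2*t)
118*(-2*(-1) + u(5)) + V(-1, 12) = 118*(-2*(-1) + 5*(5 + 5)) + (-2*12 + 2*(-1)) = 118*(2 + 5*10) + (-24 - 2) = 118*(2 + 50) - 26 = 118*52 - 26 = 6136 - 26 = 6110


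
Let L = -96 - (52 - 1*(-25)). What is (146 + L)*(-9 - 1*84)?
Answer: 2511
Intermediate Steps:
L = -173 (L = -96 - (52 + 25) = -96 - 1*77 = -96 - 77 = -173)
(146 + L)*(-9 - 1*84) = (146 - 173)*(-9 - 1*84) = -27*(-9 - 84) = -27*(-93) = 2511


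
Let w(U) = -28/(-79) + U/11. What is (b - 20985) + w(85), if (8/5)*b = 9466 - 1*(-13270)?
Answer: -5880452/869 ≈ -6766.9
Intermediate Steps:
w(U) = 28/79 + U/11 (w(U) = -28*(-1/79) + U*(1/11) = 28/79 + U/11)
b = 14210 (b = 5*(9466 - 1*(-13270))/8 = 5*(9466 + 13270)/8 = (5/8)*22736 = 14210)
(b - 20985) + w(85) = (14210 - 20985) + (28/79 + (1/11)*85) = -6775 + (28/79 + 85/11) = -6775 + 7023/869 = -5880452/869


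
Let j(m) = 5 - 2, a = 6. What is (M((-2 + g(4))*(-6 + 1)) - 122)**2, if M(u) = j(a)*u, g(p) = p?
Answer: 23104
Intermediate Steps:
j(m) = 3
M(u) = 3*u
(M((-2 + g(4))*(-6 + 1)) - 122)**2 = (3*((-2 + 4)*(-6 + 1)) - 122)**2 = (3*(2*(-5)) - 122)**2 = (3*(-10) - 122)**2 = (-30 - 122)**2 = (-152)**2 = 23104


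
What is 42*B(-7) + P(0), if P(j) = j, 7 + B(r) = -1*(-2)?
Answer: -210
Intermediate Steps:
B(r) = -5 (B(r) = -7 - 1*(-2) = -7 + 2 = -5)
42*B(-7) + P(0) = 42*(-5) + 0 = -210 + 0 = -210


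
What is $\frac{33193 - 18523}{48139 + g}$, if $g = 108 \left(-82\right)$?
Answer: $\frac{90}{241} \approx 0.37344$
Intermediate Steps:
$g = -8856$
$\frac{33193 - 18523}{48139 + g} = \frac{33193 - 18523}{48139 - 8856} = \frac{14670}{39283} = 14670 \cdot \frac{1}{39283} = \frac{90}{241}$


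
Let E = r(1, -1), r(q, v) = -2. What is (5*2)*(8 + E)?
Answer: 60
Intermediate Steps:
E = -2
(5*2)*(8 + E) = (5*2)*(8 - 2) = 10*6 = 60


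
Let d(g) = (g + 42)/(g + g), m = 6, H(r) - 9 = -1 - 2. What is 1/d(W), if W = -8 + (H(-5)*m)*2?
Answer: 64/53 ≈ 1.2075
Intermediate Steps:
H(r) = 6 (H(r) = 9 + (-1 - 2) = 9 - 3 = 6)
W = 64 (W = -8 + (6*6)*2 = -8 + 36*2 = -8 + 72 = 64)
d(g) = (42 + g)/(2*g) (d(g) = (42 + g)/((2*g)) = (42 + g)*(1/(2*g)) = (42 + g)/(2*g))
1/d(W) = 1/((½)*(42 + 64)/64) = 1/((½)*(1/64)*106) = 1/(53/64) = 64/53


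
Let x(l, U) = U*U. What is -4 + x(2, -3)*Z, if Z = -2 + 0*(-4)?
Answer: -22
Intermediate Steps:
x(l, U) = U²
Z = -2 (Z = -2 + 0 = -2)
-4 + x(2, -3)*Z = -4 + (-3)²*(-2) = -4 + 9*(-2) = -4 - 18 = -22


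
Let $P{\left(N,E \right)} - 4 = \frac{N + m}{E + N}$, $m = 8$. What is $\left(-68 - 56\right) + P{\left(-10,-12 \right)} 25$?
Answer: $- \frac{239}{11} \approx -21.727$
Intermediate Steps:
$P{\left(N,E \right)} = 4 + \frac{8 + N}{E + N}$ ($P{\left(N,E \right)} = 4 + \frac{N + 8}{E + N} = 4 + \frac{8 + N}{E + N}$)
$\left(-68 - 56\right) + P{\left(-10,-12 \right)} 25 = \left(-68 - 56\right) + \frac{8 + 4 \left(-12\right) + 5 \left(-10\right)}{-12 - 10} \cdot 25 = -124 + \frac{8 - 48 - 50}{-22} \cdot 25 = -124 + \left(- \frac{1}{22}\right) \left(-90\right) 25 = -124 + \frac{45}{11} \cdot 25 = -124 + \frac{1125}{11} = - \frac{239}{11}$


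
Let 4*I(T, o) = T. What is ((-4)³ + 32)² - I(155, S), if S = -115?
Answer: 3941/4 ≈ 985.25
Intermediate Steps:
I(T, o) = T/4
((-4)³ + 32)² - I(155, S) = ((-4)³ + 32)² - 155/4 = (-64 + 32)² - 1*155/4 = (-32)² - 155/4 = 1024 - 155/4 = 3941/4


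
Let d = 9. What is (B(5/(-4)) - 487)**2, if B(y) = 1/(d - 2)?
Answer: 11614464/49 ≈ 2.3703e+5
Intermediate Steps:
B(y) = 1/7 (B(y) = 1/(9 - 2) = 1/7)
(B(5/(-4)) - 487)**2 = (1/7 - 487)**2 = (-3408/7)**2 = 11614464/49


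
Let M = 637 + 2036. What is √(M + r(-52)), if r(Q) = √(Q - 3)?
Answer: √(2673 + I*√55) ≈ 51.701 + 0.07172*I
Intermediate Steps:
r(Q) = √(-3 + Q)
M = 2673
√(M + r(-52)) = √(2673 + √(-3 - 52)) = √(2673 + √(-55)) = √(2673 + I*√55)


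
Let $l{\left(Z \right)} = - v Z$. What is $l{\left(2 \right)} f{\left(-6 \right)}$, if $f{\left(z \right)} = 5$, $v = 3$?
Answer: $-30$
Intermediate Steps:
$l{\left(Z \right)} = - 3 Z$ ($l{\left(Z \right)} = \left(-1\right) 3 Z = - 3 Z$)
$l{\left(2 \right)} f{\left(-6 \right)} = \left(-3\right) 2 \cdot 5 = \left(-6\right) 5 = -30$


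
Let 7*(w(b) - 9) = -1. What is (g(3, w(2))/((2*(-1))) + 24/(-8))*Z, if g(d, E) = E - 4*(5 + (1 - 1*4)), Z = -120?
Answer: 2880/7 ≈ 411.43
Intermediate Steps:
w(b) = 62/7 (w(b) = 9 + (⅐)*(-1) = 9 - ⅐ = 62/7)
g(d, E) = -8 + E (g(d, E) = E - 4*(5 + (1 - 4)) = E - 4*(5 - 3) = E - 4*2 = E - 8 = -8 + E)
(g(3, w(2))/((2*(-1))) + 24/(-8))*Z = ((-8 + 62/7)/((2*(-1))) + 24/(-8))*(-120) = ((6/7)/(-2) + 24*(-⅛))*(-120) = ((6/7)*(-½) - 3)*(-120) = (-3/7 - 3)*(-120) = -24/7*(-120) = 2880/7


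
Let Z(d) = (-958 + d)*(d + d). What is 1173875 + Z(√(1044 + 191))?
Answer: 1176345 - 1916*√1235 ≈ 1.1090e+6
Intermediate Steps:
Z(d) = 2*d*(-958 + d) (Z(d) = (-958 + d)*(2*d) = 2*d*(-958 + d))
1173875 + Z(√(1044 + 191)) = 1173875 + 2*√(1044 + 191)*(-958 + √(1044 + 191)) = 1173875 + 2*√1235*(-958 + √1235)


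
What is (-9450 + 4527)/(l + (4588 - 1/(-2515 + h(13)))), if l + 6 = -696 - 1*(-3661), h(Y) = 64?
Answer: -12066273/18497698 ≈ -0.65231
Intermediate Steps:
l = 2959 (l = -6 + (-696 - 1*(-3661)) = -6 + (-696 + 3661) = -6 + 2965 = 2959)
(-9450 + 4527)/(l + (4588 - 1/(-2515 + h(13)))) = (-9450 + 4527)/(2959 + (4588 - 1/(-2515 + 64))) = -4923/(2959 + (4588 - 1/(-2451))) = -4923/(2959 + (4588 - 1*(-1/2451))) = -4923/(2959 + (4588 + 1/2451)) = -4923/(2959 + 11245189/2451) = -4923/18497698/2451 = -4923*2451/18497698 = -12066273/18497698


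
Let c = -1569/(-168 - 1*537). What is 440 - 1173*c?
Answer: -510079/235 ≈ -2170.5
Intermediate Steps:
c = 523/235 (c = -1569/(-168 - 537) = -1569/(-705) = -1569*(-1/705) = 523/235 ≈ 2.2255)
440 - 1173*c = 440 - 1173*523/235 = 440 - 613479/235 = -510079/235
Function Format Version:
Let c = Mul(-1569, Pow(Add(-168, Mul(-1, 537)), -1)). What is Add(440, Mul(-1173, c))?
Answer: Rational(-510079, 235) ≈ -2170.5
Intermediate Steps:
c = Rational(523, 235) (c = Mul(-1569, Pow(Add(-168, -537), -1)) = Mul(-1569, Pow(-705, -1)) = Mul(-1569, Rational(-1, 705)) = Rational(523, 235) ≈ 2.2255)
Add(440, Mul(-1173, c)) = Add(440, Mul(-1173, Rational(523, 235))) = Add(440, Rational(-613479, 235)) = Rational(-510079, 235)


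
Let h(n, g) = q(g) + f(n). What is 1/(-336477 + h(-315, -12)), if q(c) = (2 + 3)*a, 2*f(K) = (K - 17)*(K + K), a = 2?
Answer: -1/231887 ≈ -4.3124e-6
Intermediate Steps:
f(K) = K*(-17 + K) (f(K) = ((K - 17)*(K + K))/2 = ((-17 + K)*(2*K))/2 = (2*K*(-17 + K))/2 = K*(-17 + K))
q(c) = 10 (q(c) = (2 + 3)*2 = 5*2 = 10)
h(n, g) = 10 + n*(-17 + n)
1/(-336477 + h(-315, -12)) = 1/(-336477 + (10 - 315*(-17 - 315))) = 1/(-336477 + (10 - 315*(-332))) = 1/(-336477 + (10 + 104580)) = 1/(-336477 + 104590) = 1/(-231887) = -1/231887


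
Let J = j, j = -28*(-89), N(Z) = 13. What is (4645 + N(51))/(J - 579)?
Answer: 4658/1913 ≈ 2.4349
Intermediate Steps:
j = 2492
J = 2492
(4645 + N(51))/(J - 579) = (4645 + 13)/(2492 - 579) = 4658/1913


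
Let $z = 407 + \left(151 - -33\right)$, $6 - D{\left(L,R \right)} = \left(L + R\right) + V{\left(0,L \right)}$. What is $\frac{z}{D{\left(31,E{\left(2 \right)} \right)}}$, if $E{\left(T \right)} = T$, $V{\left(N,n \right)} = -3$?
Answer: $- \frac{197}{8} \approx -24.625$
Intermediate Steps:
$D{\left(L,R \right)} = 9 - L - R$ ($D{\left(L,R \right)} = 6 - \left(\left(L + R\right) - 3\right) = 6 - \left(-3 + L + R\right) = 9 - L - R$)
$z = 591$ ($z = 407 + \left(151 + 33\right) = 407 + 184 = 591$)
$\frac{z}{D{\left(31,E{\left(2 \right)} \right)}} = \frac{591}{9 - 31 - 2} = \frac{591}{-24} = 591 \left(- \frac{1}{24}\right) = - \frac{197}{8}$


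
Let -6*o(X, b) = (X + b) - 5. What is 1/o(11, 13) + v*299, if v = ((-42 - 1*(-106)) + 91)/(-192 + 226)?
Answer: 880351/646 ≈ 1362.8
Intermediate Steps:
o(X, b) = ⅚ - X/6 - b/6 (o(X, b) = -((X + b) - 5)/6 = -(-5 + X + b)/6 = ⅚ - X/6 - b/6)
v = 155/34 (v = ((-42 + 106) + 91)/34 = (64 + 91)*(1/34) = 155*(1/34) = 155/34 ≈ 4.5588)
1/o(11, 13) + v*299 = 1/(⅚ - ⅙*11 - ⅙*13) + (155/34)*299 = 1/(⅚ - 11/6 - 13/6) + 46345/34 = 1/(-19/6) + 46345/34 = -6/19 + 46345/34 = 880351/646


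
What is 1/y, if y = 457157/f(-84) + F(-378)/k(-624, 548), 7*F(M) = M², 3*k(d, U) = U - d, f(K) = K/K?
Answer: 293/133962310 ≈ 2.1872e-6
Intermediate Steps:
f(K) = 1
k(d, U) = -d/3 + U/3 (k(d, U) = (U - d)/3 = -d/3 + U/3)
F(M) = M²/7
y = 133962310/293 (y = 457157/1 + ((⅐)*(-378)²)/(-⅓*(-624) + (⅓)*548) = 457157*1 + ((⅐)*142884)/(208 + 548/3) = 457157 + 20412/(1172/3) = 457157 + 20412*(3/1172) = 457157 + 15309/293 = 133962310/293 ≈ 4.5721e+5)
1/y = 1/(133962310/293) = 293/133962310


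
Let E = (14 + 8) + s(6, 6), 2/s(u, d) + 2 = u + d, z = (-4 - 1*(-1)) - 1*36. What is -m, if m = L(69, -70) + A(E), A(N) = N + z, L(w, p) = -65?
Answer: 409/5 ≈ 81.800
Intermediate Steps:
z = -39 (z = (-4 + 1) - 36 = -3 - 36 = -39)
s(u, d) = 2/(-2 + d + u) (s(u, d) = 2/(-2 + (u + d)) = 2/(-2 + (d + u)) = 2/(-2 + d + u))
E = 111/5 (E = (14 + 8) + 2/(-2 + 6 + 6) = 22 + 2/10 = 22 + 2*(1/10) = 22 + 1/5 = 111/5 ≈ 22.200)
A(N) = -39 + N (A(N) = N - 39 = -39 + N)
m = -409/5 (m = -65 + (-39 + 111/5) = -65 - 84/5 = -409/5 ≈ -81.800)
-m = -1*(-409/5) = 409/5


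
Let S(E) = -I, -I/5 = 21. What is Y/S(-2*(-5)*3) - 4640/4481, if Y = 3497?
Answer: 15182857/470505 ≈ 32.269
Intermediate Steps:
I = -105 (I = -5*21 = -105)
S(E) = 105 (S(E) = -1*(-105) = 105)
Y/S(-2*(-5)*3) - 4640/4481 = 3497/105 - 4640/4481 = 15182857/470505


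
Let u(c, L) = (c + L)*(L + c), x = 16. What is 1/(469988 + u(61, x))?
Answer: 1/475917 ≈ 2.1012e-6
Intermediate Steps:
u(c, L) = (L + c)² (u(c, L) = (L + c)*(L + c) = (L + c)²)
1/(469988 + u(61, x)) = 1/(469988 + (16 + 61)²) = 1/(469988 + 77²) = 1/(469988 + 5929) = 1/475917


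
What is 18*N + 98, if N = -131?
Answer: -2260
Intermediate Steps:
18*N + 98 = 18*(-131) + 98 = -2358 + 98 = -2260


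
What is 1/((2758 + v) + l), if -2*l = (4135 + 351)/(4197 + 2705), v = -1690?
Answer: 6902/7369093 ≈ 0.00093661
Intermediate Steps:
l = -2243/6902 (l = -(4135 + 351)/(2*(4197 + 2705)) = -2243/6902 ≈ -0.32498)
1/((2758 + v) + l) = 1/((2758 - 1690) - 2243/6902) = 1/(1068 - 2243/6902) = 1/(7369093/6902) = 6902/7369093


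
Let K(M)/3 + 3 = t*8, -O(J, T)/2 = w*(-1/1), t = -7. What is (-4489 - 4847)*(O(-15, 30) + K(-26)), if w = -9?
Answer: 1820520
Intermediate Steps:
O(J, T) = -18 (O(J, T) = -(-18)*(-1/1) = -(-18)*(-1*1) = -(-18)*(-1) = -2*9 = -18)
K(M) = -177 (K(M) = -9 + 3*(-7*8) = -9 + 3*(-56) = -9 - 168 = -177)
(-4489 - 4847)*(O(-15, 30) + K(-26)) = (-4489 - 4847)*(-18 - 177) = -9336*(-195) = 1820520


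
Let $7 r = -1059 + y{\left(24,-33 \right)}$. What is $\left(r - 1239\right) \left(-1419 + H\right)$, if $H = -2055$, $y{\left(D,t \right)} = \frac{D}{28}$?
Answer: $\frac{236641932}{49} \approx 4.8294 \cdot 10^{6}$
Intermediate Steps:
$y{\left(D,t \right)} = \frac{D}{28}$ ($y{\left(D,t \right)} = D \frac{1}{28} = \frac{D}{28}$)
$r = - \frac{7407}{49}$ ($r = \frac{-1059 + \frac{1}{28} \cdot 24}{7} = \frac{-1059 + \frac{6}{7}}{7} = \frac{1}{7} \left(- \frac{7407}{7}\right) = - \frac{7407}{49} \approx -151.16$)
$\left(r - 1239\right) \left(-1419 + H\right) = \left(- \frac{7407}{49} - 1239\right) \left(-1419 - 2055\right) = \left(- \frac{68118}{49}\right) \left(-3474\right) = \frac{236641932}{49}$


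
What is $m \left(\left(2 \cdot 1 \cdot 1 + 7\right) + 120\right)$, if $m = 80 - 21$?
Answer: $7611$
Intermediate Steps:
$m = 59$ ($m = 80 - 21 = 59$)
$m \left(\left(2 \cdot 1 \cdot 1 + 7\right) + 120\right) = 59 \left(\left(2 \cdot 1 \cdot 1 + 7\right) + 120\right) = 59 \left(\left(2 \cdot 1 + 7\right) + 120\right) = 59 \left(\left(2 + 7\right) + 120\right) = 59 \left(9 + 120\right) = 59 \cdot 129 = 7611$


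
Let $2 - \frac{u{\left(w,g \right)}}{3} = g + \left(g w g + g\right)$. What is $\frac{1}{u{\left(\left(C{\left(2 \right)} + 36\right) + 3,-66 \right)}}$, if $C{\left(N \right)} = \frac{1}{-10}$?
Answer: $- \frac{5}{2539716} \approx -1.9687 \cdot 10^{-6}$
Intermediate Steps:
$C{\left(N \right)} = - \frac{1}{10}$
$u{\left(w,g \right)} = 6 - 6 g - 3 w g^{2}$ ($u{\left(w,g \right)} = 6 - 3 \left(g + \left(g w g + g\right)\right) = 6 - 3 \left(g + \left(w g^{2} + g\right)\right) = 6 - 3 \left(g + \left(g + w g^{2}\right)\right) = 6 - 3 \left(2 g + w g^{2}\right) = 6 - \left(6 g + 3 w g^{2}\right) = 6 - 6 g - 3 w g^{2}$)
$\frac{1}{u{\left(\left(C{\left(2 \right)} + 36\right) + 3,-66 \right)}} = \frac{1}{6 - -396 - 3 \left(\left(- \frac{1}{10} + 36\right) + 3\right) \left(-66\right)^{2}} = \frac{1}{6 + 396 - 3 \left(\frac{359}{10} + 3\right) 4356} = \frac{1}{6 + 396 - \frac{1167}{10} \cdot 4356} = \frac{1}{6 + 396 - \frac{2541726}{5}} = \frac{1}{- \frac{2539716}{5}} = - \frac{5}{2539716}$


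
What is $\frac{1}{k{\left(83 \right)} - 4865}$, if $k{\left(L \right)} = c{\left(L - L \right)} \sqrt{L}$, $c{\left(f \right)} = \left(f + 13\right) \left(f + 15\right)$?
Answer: $- \frac{973}{4102430} - \frac{39 \sqrt{83}}{4102430} \approx -0.00032379$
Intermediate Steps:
$c{\left(f \right)} = \left(13 + f\right) \left(15 + f\right)$
$k{\left(L \right)} = 195 \sqrt{L}$ ($k{\left(L \right)} = \left(195 + \left(L - L\right)^{2} + 28 \left(L - L\right)\right) \sqrt{L} = \left(195 + 0^{2} + 28 \cdot 0\right) \sqrt{L} = \left(195 + 0 + 0\right) \sqrt{L} = 195 \sqrt{L}$)
$\frac{1}{k{\left(83 \right)} - 4865} = \frac{1}{195 \sqrt{83} - 4865} = \frac{1}{-4865 + 195 \sqrt{83}}$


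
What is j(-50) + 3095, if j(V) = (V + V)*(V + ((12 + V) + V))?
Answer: 16895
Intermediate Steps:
j(V) = 2*V*(12 + 3*V) (j(V) = (2*V)*(V + (12 + 2*V)) = (2*V)*(12 + 3*V) = 2*V*(12 + 3*V))
j(-50) + 3095 = 6*(-50)*(4 - 50) + 3095 = 6*(-50)*(-46) + 3095 = 13800 + 3095 = 16895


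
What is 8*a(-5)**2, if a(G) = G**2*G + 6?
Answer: 113288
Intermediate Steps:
a(G) = 6 + G**3 (a(G) = G**3 + 6 = 6 + G**3)
8*a(-5)**2 = 8*(6 + (-5)**3)**2 = 8*(6 - 125)**2 = 8*(-119)**2 = 8*14161 = 113288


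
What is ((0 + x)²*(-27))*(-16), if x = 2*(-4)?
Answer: 27648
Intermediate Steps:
x = -8
((0 + x)²*(-27))*(-16) = ((0 - 8)²*(-27))*(-16) = ((-8)²*(-27))*(-16) = (64*(-27))*(-16) = -1728*(-16) = 27648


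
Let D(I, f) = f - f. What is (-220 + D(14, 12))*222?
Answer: -48840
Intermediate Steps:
D(I, f) = 0
(-220 + D(14, 12))*222 = (-220 + 0)*222 = -220*222 = -48840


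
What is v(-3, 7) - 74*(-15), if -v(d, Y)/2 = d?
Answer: 1116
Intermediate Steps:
v(d, Y) = -2*d
v(-3, 7) - 74*(-15) = -2*(-3) - 74*(-15) = 6 + 1110 = 1116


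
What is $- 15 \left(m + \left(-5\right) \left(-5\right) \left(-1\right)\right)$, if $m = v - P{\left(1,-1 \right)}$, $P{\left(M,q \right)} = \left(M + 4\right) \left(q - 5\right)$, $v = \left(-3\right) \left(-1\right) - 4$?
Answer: $-60$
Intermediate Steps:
$v = -1$ ($v = 3 - 4 = -1$)
$P{\left(M,q \right)} = \left(-5 + q\right) \left(4 + M\right)$ ($P{\left(M,q \right)} = \left(4 + M\right) \left(-5 + q\right) = \left(-5 + q\right) \left(4 + M\right)$)
$m = 29$ ($m = -1 - \left(-20 - 5 + 4 \left(-1\right) + 1 \left(-1\right)\right) = -1 - \left(-20 - 5 - 4 - 1\right) = -1 - -30 = -1 + 30 = 29$)
$- 15 \left(m + \left(-5\right) \left(-5\right) \left(-1\right)\right) = - 15 \left(29 + \left(-5\right) \left(-5\right) \left(-1\right)\right) = - 15 \left(29 + 25 \left(-1\right)\right) = - 15 \left(29 - 25\right) = \left(-15\right) 4 = -60$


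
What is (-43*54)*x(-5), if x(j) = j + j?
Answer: 23220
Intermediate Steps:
x(j) = 2*j
(-43*54)*x(-5) = (-43*54)*(2*(-5)) = -2322*(-10) = 23220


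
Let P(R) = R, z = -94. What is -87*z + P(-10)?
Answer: 8168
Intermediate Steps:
-87*z + P(-10) = -87*(-94) - 10 = 8178 - 10 = 8168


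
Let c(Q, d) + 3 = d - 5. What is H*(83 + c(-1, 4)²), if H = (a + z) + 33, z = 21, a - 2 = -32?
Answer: 2376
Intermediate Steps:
c(Q, d) = -8 + d (c(Q, d) = -3 + (d - 5) = -3 + (-5 + d) = -8 + d)
a = -30 (a = 2 - 32 = -30)
H = 24 (H = (-30 + 21) + 33 = -9 + 33 = 24)
H*(83 + c(-1, 4)²) = 24*(83 + (-8 + 4)²) = 24*(83 + (-4)²) = 24*(83 + 16) = 24*99 = 2376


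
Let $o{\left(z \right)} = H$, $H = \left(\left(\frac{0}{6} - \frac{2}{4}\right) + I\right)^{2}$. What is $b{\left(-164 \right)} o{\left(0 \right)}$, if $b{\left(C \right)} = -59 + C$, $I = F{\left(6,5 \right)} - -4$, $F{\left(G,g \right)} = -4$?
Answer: $- \frac{223}{4} \approx -55.75$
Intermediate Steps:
$I = 0$ ($I = -4 - -4 = -4 + 4 = 0$)
$H = \frac{1}{4}$ ($H = \left(\left(\frac{0}{6} - \frac{2}{4}\right) + 0\right)^{2} = \left(\left(0 \cdot \frac{1}{6} - \frac{1}{2}\right) + 0\right)^{2} = \left(\left(0 - \frac{1}{2}\right) + 0\right)^{2} = \left(- \frac{1}{2} + 0\right)^{2} = \left(- \frac{1}{2}\right)^{2} = \frac{1}{4} \approx 0.25$)
$o{\left(z \right)} = \frac{1}{4}$
$b{\left(-164 \right)} o{\left(0 \right)} = \left(-59 - 164\right) \frac{1}{4} = \left(-223\right) \frac{1}{4} = - \frac{223}{4}$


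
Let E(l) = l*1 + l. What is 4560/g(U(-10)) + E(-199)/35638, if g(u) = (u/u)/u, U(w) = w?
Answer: -812546599/17819 ≈ -45600.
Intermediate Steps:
g(u) = 1/u
E(l) = 2*l (E(l) = l + l = 2*l)
4560/g(U(-10)) + E(-199)/35638 = 4560/(1/(-10)) + (2*(-199))/35638 = 4560/(-1/10) - 398*1/35638 = 4560*(-10) - 199/17819 = -45600 - 199/17819 = -812546599/17819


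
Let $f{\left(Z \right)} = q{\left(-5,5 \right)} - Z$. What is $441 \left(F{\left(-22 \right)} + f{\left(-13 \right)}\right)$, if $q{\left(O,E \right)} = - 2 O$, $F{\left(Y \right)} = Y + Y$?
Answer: $-9261$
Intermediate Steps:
$F{\left(Y \right)} = 2 Y$
$f{\left(Z \right)} = 10 - Z$ ($f{\left(Z \right)} = \left(-2\right) \left(-5\right) - Z = 10 - Z$)
$441 \left(F{\left(-22 \right)} + f{\left(-13 \right)}\right) = 441 \left(2 \left(-22\right) + \left(10 - -13\right)\right) = 441 \left(-44 + \left(10 + 13\right)\right) = 441 \left(-44 + 23\right) = 441 \left(-21\right) = -9261$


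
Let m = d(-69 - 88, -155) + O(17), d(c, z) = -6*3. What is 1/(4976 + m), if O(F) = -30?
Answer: 1/4928 ≈ 0.00020292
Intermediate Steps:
d(c, z) = -18
m = -48 (m = -18 - 30 = -48)
1/(4976 + m) = 1/(4976 - 48) = 1/4928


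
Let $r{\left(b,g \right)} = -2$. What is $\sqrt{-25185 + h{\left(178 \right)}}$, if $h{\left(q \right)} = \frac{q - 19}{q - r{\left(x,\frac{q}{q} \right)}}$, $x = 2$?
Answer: $\frac{i \sqrt{22665705}}{30} \approx 158.7 i$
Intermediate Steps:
$h{\left(q \right)} = \frac{-19 + q}{2 + q}$ ($h{\left(q \right)} = \frac{q - 19}{q - -2} = \frac{-19 + q}{q + 2} = \frac{-19 + q}{2 + q}$)
$\sqrt{-25185 + h{\left(178 \right)}} = \sqrt{-25185 + \frac{-19 + 178}{2 + 178}} = \sqrt{-25185 + \frac{1}{180} \cdot 159} = \sqrt{-25185 + \frac{53}{60}} = \sqrt{- \frac{1511047}{60}} = \frac{i \sqrt{22665705}}{30}$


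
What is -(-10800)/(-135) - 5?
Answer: -85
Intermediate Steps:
-(-10800)/(-135) - 5 = -(-10800)*(-1)/135 - 5 = -100*⅘ - 5 = -80 - 5 = -85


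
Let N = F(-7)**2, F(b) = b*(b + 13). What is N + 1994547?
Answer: 1996311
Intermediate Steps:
F(b) = b*(13 + b)
N = 1764 (N = (-7*(13 - 7))**2 = (-7*6)**2 = (-42)**2 = 1764)
N + 1994547 = 1764 + 1994547 = 1996311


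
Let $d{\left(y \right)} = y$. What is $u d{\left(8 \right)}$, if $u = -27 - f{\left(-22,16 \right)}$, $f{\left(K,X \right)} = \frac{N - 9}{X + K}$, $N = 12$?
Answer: $-212$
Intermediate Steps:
$f{\left(K,X \right)} = \frac{3}{K + X}$ ($f{\left(K,X \right)} = \frac{12 - 9}{X + K} = \frac{3}{K + X}$)
$u = - \frac{53}{2}$ ($u = -27 - \frac{3}{-22 + 16} = -27 - \frac{3}{-6} = -27 - 3 \left(- \frac{1}{6}\right) = -27 - - \frac{1}{2} = -27 + \frac{1}{2} = - \frac{53}{2} \approx -26.5$)
$u d{\left(8 \right)} = \left(- \frac{53}{2}\right) 8 = -212$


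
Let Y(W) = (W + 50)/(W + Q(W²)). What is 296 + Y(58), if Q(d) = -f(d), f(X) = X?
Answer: 163078/551 ≈ 295.97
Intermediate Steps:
Q(d) = -d
Y(W) = (50 + W)/(W - W²) (Y(W) = (W + 50)/(W - W²) = (50 + W)/(W - W²))
296 + Y(58) = 296 + (-50 - 1*58)/(58*(-1 + 58)) = 296 + (1/58)*(-50 - 58)/57 = 296 + (1/58)*(1/57)*(-108) = 296 - 18/551 = 163078/551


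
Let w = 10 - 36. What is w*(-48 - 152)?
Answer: 5200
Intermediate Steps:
w = -26
w*(-48 - 152) = -26*(-48 - 152) = -26*(-200) = 5200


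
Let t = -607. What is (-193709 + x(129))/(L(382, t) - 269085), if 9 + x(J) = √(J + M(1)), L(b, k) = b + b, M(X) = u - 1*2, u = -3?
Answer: 193718/268321 - 2*√31/268321 ≈ 0.72192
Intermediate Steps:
M(X) = -5 (M(X) = -3 - 1*2 = -3 - 2 = -5)
L(b, k) = 2*b
x(J) = -9 + √(-5 + J) (x(J) = -9 + √(J - 5) = -9 + √(-5 + J))
(-193709 + x(129))/(L(382, t) - 269085) = (-193709 + (-9 + √(-5 + 129)))/(2*382 - 269085) = (-193709 + (-9 + √124))/(764 - 269085) = (-193709 + (-9 + 2*√31))/(-268321) = (-193718 + 2*√31)*(-1/268321) = 193718/268321 - 2*√31/268321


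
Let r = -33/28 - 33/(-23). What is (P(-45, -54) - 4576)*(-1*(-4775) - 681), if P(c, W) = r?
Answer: -262263331/14 ≈ -1.8733e+7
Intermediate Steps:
r = 165/644 (r = -33*1/28 - 33*(-1/23) = -33/28 + 33/23 = 165/644 ≈ 0.25621)
P(c, W) = 165/644
(P(-45, -54) - 4576)*(-1*(-4775) - 681) = (165/644 - 4576)*(-1*(-4775) - 681) = -2946779*(4775 - 681)/644 = -2946779/644*4094 = -262263331/14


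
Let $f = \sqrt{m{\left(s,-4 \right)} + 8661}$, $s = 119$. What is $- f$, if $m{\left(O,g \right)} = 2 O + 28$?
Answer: $- \sqrt{8927} \approx -94.483$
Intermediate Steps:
$m{\left(O,g \right)} = 28 + 2 O$
$f = \sqrt{8927}$ ($f = \sqrt{\left(28 + 2 \cdot 119\right) + 8661} = \sqrt{\left(28 + 238\right) + 8661} = \sqrt{266 + 8661} = \sqrt{8927} \approx 94.483$)
$- f = - \sqrt{8927}$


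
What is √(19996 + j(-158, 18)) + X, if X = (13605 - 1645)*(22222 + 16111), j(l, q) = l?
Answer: 458462680 + √19838 ≈ 4.5846e+8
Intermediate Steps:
X = 458462680 (X = 11960*38333 = 458462680)
√(19996 + j(-158, 18)) + X = √(19996 - 158) + 458462680 = √19838 + 458462680 = 458462680 + √19838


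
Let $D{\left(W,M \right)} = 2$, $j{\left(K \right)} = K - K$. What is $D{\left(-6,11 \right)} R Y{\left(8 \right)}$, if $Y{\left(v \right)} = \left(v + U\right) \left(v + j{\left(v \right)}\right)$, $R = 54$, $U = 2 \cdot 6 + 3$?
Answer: $19872$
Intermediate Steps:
$U = 15$ ($U = 12 + 3 = 15$)
$j{\left(K \right)} = 0$
$Y{\left(v \right)} = v \left(15 + v\right)$ ($Y{\left(v \right)} = \left(v + 15\right) \left(v + 0\right) = \left(15 + v\right) v = v \left(15 + v\right)$)
$D{\left(-6,11 \right)} R Y{\left(8 \right)} = 2 \cdot 54 \cdot 8 \left(15 + 8\right) = 108 \cdot 8 \cdot 23 = 108 \cdot 184 = 19872$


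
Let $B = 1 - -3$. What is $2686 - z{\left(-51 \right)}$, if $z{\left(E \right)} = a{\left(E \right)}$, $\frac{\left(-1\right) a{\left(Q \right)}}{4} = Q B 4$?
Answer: $-578$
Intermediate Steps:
$B = 4$ ($B = 1 + 3 = 4$)
$a{\left(Q \right)} = - 64 Q$ ($a{\left(Q \right)} = - 4 Q 4 \cdot 4 = - 4 \cdot 4 Q 4 = - 4 \cdot 16 Q = - 64 Q$)
$z{\left(E \right)} = - 64 E$
$2686 - z{\left(-51 \right)} = 2686 - \left(-64\right) \left(-51\right) = 2686 - 3264 = -578$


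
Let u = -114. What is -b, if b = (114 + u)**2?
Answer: 0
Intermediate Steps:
b = 0 (b = (114 - 114)**2 = 0**2 = 0)
-b = -1*0 = 0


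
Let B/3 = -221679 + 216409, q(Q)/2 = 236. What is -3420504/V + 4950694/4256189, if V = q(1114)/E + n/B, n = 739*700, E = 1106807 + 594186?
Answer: 2796547500699336085750/26750640870924383 ≈ 1.0454e+5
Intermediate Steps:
q(Q) = 472 (q(Q) = 2*236 = 472)
B = -15810 (B = 3*(-221679 + 216409) = 3*(-5270) = -15810)
E = 1700993
n = 517300
V = -87991621658/2689269933 (V = 472/1700993 + 517300/(-15810) = 472*(1/1700993) + 517300*(-1/15810) = 472/1700993 - 51730/1581 = -87991621658/2689269933 ≈ -32.720)
-3420504/V + 4950694/4256189 = -3420504/(-87991621658/2689269933) + 4950694/4256189 = -3420504*(-2689269933/87991621658) + 4950694*(1/4256189) = 4599329281453116/43995810829 + 707242/608027 = 2796547500699336085750/26750640870924383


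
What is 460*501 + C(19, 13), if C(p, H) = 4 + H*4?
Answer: 230516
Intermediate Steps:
C(p, H) = 4 + 4*H
460*501 + C(19, 13) = 460*501 + (4 + 4*13) = 230460 + (4 + 52) = 230460 + 56 = 230516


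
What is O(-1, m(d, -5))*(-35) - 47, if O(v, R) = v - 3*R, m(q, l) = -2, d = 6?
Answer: -222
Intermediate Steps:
O(-1, m(d, -5))*(-35) - 47 = (-1 - 3*(-2))*(-35) - 47 = (-1 + 6)*(-35) - 47 = 5*(-35) - 47 = -175 - 47 = -222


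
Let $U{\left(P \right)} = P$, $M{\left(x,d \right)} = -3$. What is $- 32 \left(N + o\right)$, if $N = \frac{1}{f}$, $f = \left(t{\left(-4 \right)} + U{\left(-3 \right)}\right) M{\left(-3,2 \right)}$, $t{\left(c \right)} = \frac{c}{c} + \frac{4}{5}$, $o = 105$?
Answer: $- \frac{30320}{9} \approx -3368.9$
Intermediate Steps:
$t{\left(c \right)} = \frac{9}{5}$ ($t{\left(c \right)} = 1 + 4 \cdot \frac{1}{5} = 1 + \frac{4}{5} = \frac{9}{5}$)
$f = \frac{18}{5}$ ($f = \left(\frac{9}{5} - 3\right) \left(-3\right) = \left(- \frac{6}{5}\right) \left(-3\right) = \frac{18}{5} \approx 3.6$)
$N = \frac{5}{18}$ ($N = \frac{1}{\frac{18}{5}} = \frac{5}{18} \approx 0.27778$)
$- 32 \left(N + o\right) = - 32 \left(\frac{5}{18} + 105\right) = \left(-32\right) \frac{1895}{18} = - \frac{30320}{9}$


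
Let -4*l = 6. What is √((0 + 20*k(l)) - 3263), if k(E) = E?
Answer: I*√3293 ≈ 57.385*I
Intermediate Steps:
l = -3/2 (l = -¼*6 = -3/2 ≈ -1.5000)
√((0 + 20*k(l)) - 3263) = √((0 + 20*(-3/2)) - 3263) = √((0 - 30) - 3263) = √(-30 - 3263) = √(-3293) = I*√3293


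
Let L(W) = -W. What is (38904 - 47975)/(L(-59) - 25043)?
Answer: 9071/24984 ≈ 0.36307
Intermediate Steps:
(38904 - 47975)/(L(-59) - 25043) = (38904 - 47975)/(-1*(-59) - 25043) = -9071/(59 - 25043) = -9071/(-24984) = -9071*(-1/24984) = 9071/24984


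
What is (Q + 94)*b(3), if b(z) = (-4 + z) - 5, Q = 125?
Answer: -1314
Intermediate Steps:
b(z) = -9 + z
(Q + 94)*b(3) = (125 + 94)*(-9 + 3) = 219*(-6) = -1314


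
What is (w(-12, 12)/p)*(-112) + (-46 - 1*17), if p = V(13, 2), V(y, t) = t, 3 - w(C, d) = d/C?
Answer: -287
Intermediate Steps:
w(C, d) = 3 - d/C
p = 2
(w(-12, 12)/p)*(-112) + (-46 - 1*17) = ((3 - 1*12/(-12))/2)*(-112) + (-46 - 1*17) = ((3 - 1*12*(-1/12))*(½))*(-112) + (-46 - 17) = ((3 + 1)*(½))*(-112) - 63 = (4*(½))*(-112) - 63 = 2*(-112) - 63 = -224 - 63 = -287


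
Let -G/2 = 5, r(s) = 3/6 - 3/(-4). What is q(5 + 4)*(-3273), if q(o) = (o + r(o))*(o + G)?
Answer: 134193/4 ≈ 33548.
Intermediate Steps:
r(s) = 5/4 (r(s) = 3*(⅙) - 3*(-¼) = ½ + ¾ = 5/4)
G = -10 (G = -2*5 = -10)
q(o) = (-10 + o)*(5/4 + o) (q(o) = (o + 5/4)*(o - 10) = (5/4 + o)*(-10 + o) = (-10 + o)*(5/4 + o))
q(5 + 4)*(-3273) = (-25/2 + (5 + 4)² - 35*(5 + 4)/4)*(-3273) = (-25/2 + 9² - 35/4*9)*(-3273) = (-25/2 + 81 - 315/4)*(-3273) = -41/4*(-3273) = 134193/4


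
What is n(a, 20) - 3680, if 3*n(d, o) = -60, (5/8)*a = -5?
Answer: -3700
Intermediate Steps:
a = -8 (a = (8/5)*(-5) = -8)
n(d, o) = -20 (n(d, o) = (⅓)*(-60) = -20)
n(a, 20) - 3680 = -20 - 3680 = -3700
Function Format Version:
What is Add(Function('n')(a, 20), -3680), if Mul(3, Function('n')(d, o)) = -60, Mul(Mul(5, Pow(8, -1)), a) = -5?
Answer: -3700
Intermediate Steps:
a = -8 (a = Mul(Rational(8, 5), -5) = -8)
Function('n')(d, o) = -20 (Function('n')(d, o) = Mul(Rational(1, 3), -60) = -20)
Add(Function('n')(a, 20), -3680) = Add(-20, -3680) = -3700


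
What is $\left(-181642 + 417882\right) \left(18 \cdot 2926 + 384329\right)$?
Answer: $103236171280$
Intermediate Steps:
$\left(-181642 + 417882\right) \left(18 \cdot 2926 + 384329\right) = 236240 \left(52668 + 384329\right) = 236240 \cdot 436997 = 103236171280$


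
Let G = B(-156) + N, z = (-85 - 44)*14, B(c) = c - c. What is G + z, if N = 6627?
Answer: 4821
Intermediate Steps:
B(c) = 0
z = -1806 (z = -129*14 = -1806)
G = 6627 (G = 0 + 6627 = 6627)
G + z = 6627 - 1806 = 4821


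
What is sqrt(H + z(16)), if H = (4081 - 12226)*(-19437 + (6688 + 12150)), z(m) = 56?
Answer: sqrt(4878911) ≈ 2208.8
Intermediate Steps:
H = 4878855 (H = -8145*(-19437 + 18838) = -8145*(-599) = 4878855)
sqrt(H + z(16)) = sqrt(4878855 + 56) = sqrt(4878911)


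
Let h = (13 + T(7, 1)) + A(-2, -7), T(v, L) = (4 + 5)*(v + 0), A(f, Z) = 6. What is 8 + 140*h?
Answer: 11488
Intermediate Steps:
T(v, L) = 9*v
h = 82 (h = (13 + 9*7) + 6 = (13 + 63) + 6 = 76 + 6 = 82)
8 + 140*h = 8 + 140*82 = 8 + 11480 = 11488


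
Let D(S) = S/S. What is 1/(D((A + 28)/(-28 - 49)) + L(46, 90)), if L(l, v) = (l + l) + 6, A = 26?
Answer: 1/99 ≈ 0.010101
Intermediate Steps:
D(S) = 1
L(l, v) = 6 + 2*l (L(l, v) = 2*l + 6 = 6 + 2*l)
1/(D((A + 28)/(-28 - 49)) + L(46, 90)) = 1/(1 + (6 + 2*46)) = 1/(1 + (6 + 92)) = 1/(1 + 98) = 1/99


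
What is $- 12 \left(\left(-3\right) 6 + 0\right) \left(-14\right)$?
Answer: $-3024$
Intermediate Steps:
$- 12 \left(\left(-3\right) 6 + 0\right) \left(-14\right) = - 12 \left(-18 + 0\right) \left(-14\right) = \left(-12\right) \left(-18\right) \left(-14\right) = 216 \left(-14\right) = -3024$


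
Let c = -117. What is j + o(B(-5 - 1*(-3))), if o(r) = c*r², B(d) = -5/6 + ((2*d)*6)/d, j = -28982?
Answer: -174285/4 ≈ -43571.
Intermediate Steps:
B(d) = 67/6 (B(d) = -5*⅙ + (12*d)/d = -⅚ + 12 = 67/6)
o(r) = -117*r²
j + o(B(-5 - 1*(-3))) = -28982 - 117*(67/6)² = -28982 - 117*4489/36 = -28982 - 58357/4 = -174285/4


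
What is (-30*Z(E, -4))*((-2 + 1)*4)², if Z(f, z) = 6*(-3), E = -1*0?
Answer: 8640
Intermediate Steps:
E = 0
Z(f, z) = -18
(-30*Z(E, -4))*((-2 + 1)*4)² = (-30*(-18))*((-2 + 1)*4)² = 540*(-1*4)² = 540*(-4)² = 540*16 = 8640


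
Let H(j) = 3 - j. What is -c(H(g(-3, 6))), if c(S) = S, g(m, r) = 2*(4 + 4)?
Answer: 13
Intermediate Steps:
g(m, r) = 16 (g(m, r) = 2*8 = 16)
-c(H(g(-3, 6))) = -(3 - 1*16) = -(3 - 16) = -1*(-13) = 13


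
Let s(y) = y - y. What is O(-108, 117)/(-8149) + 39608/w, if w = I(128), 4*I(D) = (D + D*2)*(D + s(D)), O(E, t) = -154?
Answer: 40582243/12516864 ≈ 3.2422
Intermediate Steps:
s(y) = 0
I(D) = 3*D²/4 (I(D) = ((D + D*2)*(D + 0))/4 = ((D + 2*D)*D)/4 = ((3*D)*D)/4 = (3*D²)/4 = 3*D²/4)
w = 12288 (w = (¾)*128² = (¾)*16384 = 12288)
O(-108, 117)/(-8149) + 39608/w = -154/(-8149) + 39608/12288 = -154*(-1/8149) + 39608*(1/12288) = 154/8149 + 4951/1536 = 40582243/12516864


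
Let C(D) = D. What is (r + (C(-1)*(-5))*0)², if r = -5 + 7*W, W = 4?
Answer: 529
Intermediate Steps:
r = 23 (r = -5 + 7*4 = -5 + 28 = 23)
(r + (C(-1)*(-5))*0)² = (23 - 1*(-5)*0)² = (23 + 5*0)² = (23 + 0)² = 23² = 529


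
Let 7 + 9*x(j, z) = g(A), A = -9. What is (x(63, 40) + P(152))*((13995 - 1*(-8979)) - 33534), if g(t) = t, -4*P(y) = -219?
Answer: -1678160/3 ≈ -5.5939e+5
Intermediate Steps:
P(y) = 219/4 (P(y) = -¼*(-219) = 219/4)
x(j, z) = -16/9 (x(j, z) = -7/9 + (⅑)*(-9) = -7/9 - 1 = -16/9)
(x(63, 40) + P(152))*((13995 - 1*(-8979)) - 33534) = (-16/9 + 219/4)*((13995 - 1*(-8979)) - 33534) = 1907*((13995 + 8979) - 33534)/36 = 1907*(22974 - 33534)/36 = (1907/36)*(-10560) = -1678160/3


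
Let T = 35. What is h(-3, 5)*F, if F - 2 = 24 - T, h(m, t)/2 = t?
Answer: -90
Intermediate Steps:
h(m, t) = 2*t
F = -9 (F = 2 + (24 - 1*35) = 2 + (24 - 35) = 2 - 11 = -9)
h(-3, 5)*F = (2*5)*(-9) = 10*(-9) = -90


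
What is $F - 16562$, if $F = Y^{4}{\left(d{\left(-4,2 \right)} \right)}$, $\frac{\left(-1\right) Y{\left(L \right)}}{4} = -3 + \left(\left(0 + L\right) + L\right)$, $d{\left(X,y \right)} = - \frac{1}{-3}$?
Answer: $- \frac{726866}{81} \approx -8973.7$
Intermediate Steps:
$d{\left(X,y \right)} = \frac{1}{3}$ ($d{\left(X,y \right)} = \left(-1\right) \left(- \frac{1}{3}\right) = \frac{1}{3}$)
$Y{\left(L \right)} = 12 - 8 L$ ($Y{\left(L \right)} = - 4 \left(-3 + \left(\left(0 + L\right) + L\right)\right) = - 4 \left(-3 + \left(L + L\right)\right) = - 4 \left(-3 + 2 L\right) = 12 - 8 L$)
$F = \frac{614656}{81}$ ($F = \left(12 - \frac{8}{3}\right)^{4} = \left(\frac{28}{3}\right)^{4} = \frac{614656}{81} \approx 7588.3$)
$F - 16562 = \frac{614656}{81} - 16562 = - \frac{726866}{81}$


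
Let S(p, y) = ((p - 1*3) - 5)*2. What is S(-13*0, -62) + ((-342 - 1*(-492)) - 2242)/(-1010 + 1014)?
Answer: -539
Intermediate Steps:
S(p, y) = -16 + 2*p (S(p, y) = ((p - 3) - 5)*2 = ((-3 + p) - 5)*2 = (-8 + p)*2 = -16 + 2*p)
S(-13*0, -62) + ((-342 - 1*(-492)) - 2242)/(-1010 + 1014) = (-16 + 2*(-13*0)) + ((-342 - 1*(-492)) - 2242)/(-1010 + 1014) = (-16 + 2*0) + ((-342 + 492) - 2242)/4 = (-16 + 0) + (150 - 2242)*(1/4) = -16 - 2092*1/4 = -16 - 523 = -539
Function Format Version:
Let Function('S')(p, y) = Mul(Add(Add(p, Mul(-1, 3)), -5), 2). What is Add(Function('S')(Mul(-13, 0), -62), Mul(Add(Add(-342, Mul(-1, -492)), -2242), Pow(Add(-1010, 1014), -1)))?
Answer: -539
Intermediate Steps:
Function('S')(p, y) = Add(-16, Mul(2, p)) (Function('S')(p, y) = Mul(Add(Add(p, -3), -5), 2) = Mul(Add(Add(-3, p), -5), 2) = Mul(Add(-8, p), 2) = Add(-16, Mul(2, p)))
Add(Function('S')(Mul(-13, 0), -62), Mul(Add(Add(-342, Mul(-1, -492)), -2242), Pow(Add(-1010, 1014), -1))) = Add(Add(-16, Mul(2, Mul(-13, 0))), Mul(Add(Add(-342, Mul(-1, -492)), -2242), Pow(Add(-1010, 1014), -1))) = Add(Add(-16, Mul(2, 0)), Mul(Add(Add(-342, 492), -2242), Pow(4, -1))) = Add(Add(-16, 0), Mul(Add(150, -2242), Rational(1, 4))) = Add(-16, Mul(-2092, Rational(1, 4))) = Add(-16, -523) = -539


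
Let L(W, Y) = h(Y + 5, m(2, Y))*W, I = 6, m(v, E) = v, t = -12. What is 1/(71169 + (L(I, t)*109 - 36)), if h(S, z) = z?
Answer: 1/72441 ≈ 1.3804e-5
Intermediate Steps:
L(W, Y) = 2*W
1/(71169 + (L(I, t)*109 - 36)) = 1/(71169 + ((2*6)*109 - 36)) = 1/(71169 + (12*109 - 36)) = 1/(71169 + (1308 - 36)) = 1/(71169 + 1272) = 1/72441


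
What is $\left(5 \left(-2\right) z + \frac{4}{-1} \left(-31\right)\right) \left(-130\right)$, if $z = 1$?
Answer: $-14820$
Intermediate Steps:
$\left(5 \left(-2\right) z + \frac{4}{-1} \left(-31\right)\right) \left(-130\right) = \left(5 \left(-2\right) 1 + \frac{4}{-1} \left(-31\right)\right) \left(-130\right) = \left(\left(-10\right) 1 + 4 \left(-1\right) \left(-31\right)\right) \left(-130\right) = \left(-10 - -124\right) \left(-130\right) = \left(-10 + 124\right) \left(-130\right) = 114 \left(-130\right) = -14820$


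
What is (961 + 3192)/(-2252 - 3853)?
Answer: -4153/6105 ≈ -0.68026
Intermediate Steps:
(961 + 3192)/(-2252 - 3853) = 4153/(-6105) = 4153*(-1/6105) = -4153/6105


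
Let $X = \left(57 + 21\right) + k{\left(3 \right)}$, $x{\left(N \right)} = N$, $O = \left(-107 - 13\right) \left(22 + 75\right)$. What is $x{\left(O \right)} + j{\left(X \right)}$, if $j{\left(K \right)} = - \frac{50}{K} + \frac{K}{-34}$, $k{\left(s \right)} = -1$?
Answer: $- \frac{30481149}{2618} \approx -11643.0$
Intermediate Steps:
$O = -11640$ ($O = \left(-120\right) 97 = -11640$)
$X = 77$ ($X = \left(57 + 21\right) - 1 = 78 - 1 = 77$)
$j{\left(K \right)} = - \frac{50}{K} - \frac{K}{34}$ ($j{\left(K \right)} = - \frac{50}{K} + K \left(- \frac{1}{34}\right) = - \frac{50}{K} - \frac{K}{34}$)
$x{\left(O \right)} + j{\left(X \right)} = -11640 - \left(\frac{77}{34} + \frac{50}{77}\right) = -11640 - \frac{7629}{2618} = - \frac{30481149}{2618}$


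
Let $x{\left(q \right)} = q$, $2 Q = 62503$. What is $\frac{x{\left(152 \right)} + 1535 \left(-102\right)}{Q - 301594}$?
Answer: $\frac{312836}{540685} \approx 0.57859$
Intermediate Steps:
$Q = \frac{62503}{2}$ ($Q = \frac{1}{2} \cdot 62503 = \frac{62503}{2} \approx 31252.0$)
$\frac{x{\left(152 \right)} + 1535 \left(-102\right)}{Q - 301594} = \frac{152 + 1535 \left(-102\right)}{\frac{62503}{2} - 301594} = \frac{152 - 156570}{- \frac{540685}{2}} = \left(-156418\right) \left(- \frac{2}{540685}\right) = \frac{312836}{540685}$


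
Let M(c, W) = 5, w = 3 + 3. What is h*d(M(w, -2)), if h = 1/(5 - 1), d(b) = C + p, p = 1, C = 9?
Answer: 5/2 ≈ 2.5000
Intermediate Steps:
w = 6
d(b) = 10 (d(b) = 9 + 1 = 10)
h = ¼ (h = 1/4 = ¼ ≈ 0.25000)
h*d(M(w, -2)) = (¼)*10 = 5/2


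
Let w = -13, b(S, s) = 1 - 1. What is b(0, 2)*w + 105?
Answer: 105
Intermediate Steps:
b(S, s) = 0
b(0, 2)*w + 105 = 0*(-13) + 105 = 0 + 105 = 105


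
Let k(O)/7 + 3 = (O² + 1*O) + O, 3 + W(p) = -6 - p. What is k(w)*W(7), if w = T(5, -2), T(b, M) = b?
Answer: -3584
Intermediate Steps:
W(p) = -9 - p (W(p) = -3 + (-6 - p) = -9 - p)
w = 5
k(O) = -21 + 7*O² + 14*O (k(O) = -21 + 7*((O² + 1*O) + O) = -21 + 7*((O² + O) + O) = -21 + 7*((O + O²) + O) = -21 + 7*(O² + 2*O) = -21 + (7*O² + 14*O) = -21 + 7*O² + 14*O)
k(w)*W(7) = (-21 + 7*5² + 14*5)*(-9 - 1*7) = (-21 + 7*25 + 70)*(-9 - 7) = (-21 + 175 + 70)*(-16) = 224*(-16) = -3584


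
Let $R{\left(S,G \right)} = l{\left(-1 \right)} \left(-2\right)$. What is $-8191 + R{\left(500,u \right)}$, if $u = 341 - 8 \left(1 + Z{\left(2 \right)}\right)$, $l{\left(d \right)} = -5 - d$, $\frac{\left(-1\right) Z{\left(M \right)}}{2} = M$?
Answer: $-8183$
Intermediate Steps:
$Z{\left(M \right)} = - 2 M$
$u = 365$ ($u = 341 - 8 \left(1 - 4\right) = 341 - -24 = 341 + 24 = 365$)
$R{\left(S,G \right)} = 8$ ($R{\left(S,G \right)} = \left(-5 - -1\right) \left(-2\right) = \left(-5 + 1\right) \left(-2\right) = \left(-4\right) \left(-2\right) = 8$)
$-8191 + R{\left(500,u \right)} = -8191 + 8 = -8183$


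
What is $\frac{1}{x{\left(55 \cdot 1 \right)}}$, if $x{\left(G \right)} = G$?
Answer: $\frac{1}{55} \approx 0.018182$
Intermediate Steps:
$\frac{1}{x{\left(55 \cdot 1 \right)}} = \frac{1}{55 \cdot 1} = \frac{1}{55}$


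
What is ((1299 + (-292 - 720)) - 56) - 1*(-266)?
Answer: 497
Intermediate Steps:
((1299 + (-292 - 720)) - 56) - 1*(-266) = ((1299 - 1012) - 56) + 266 = (287 - 56) + 266 = 231 + 266 = 497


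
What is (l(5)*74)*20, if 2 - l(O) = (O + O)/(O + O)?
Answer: 1480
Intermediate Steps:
l(O) = 1 (l(O) = 2 - (O + O)/(O + O) = 2 - 2*O/(2*O) = 2 - 2*O*1/(2*O) = 2 - 1*1 = 2 - 1 = 1)
(l(5)*74)*20 = (1*74)*20 = 74*20 = 1480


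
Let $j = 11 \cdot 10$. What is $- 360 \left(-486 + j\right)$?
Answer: $135360$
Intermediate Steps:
$j = 110$
$- 360 \left(-486 + j\right) = - 360 \left(-486 + 110\right) = \left(-360\right) \left(-376\right) = 135360$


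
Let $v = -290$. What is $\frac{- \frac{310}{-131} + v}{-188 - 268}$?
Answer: $\frac{1570}{2489} \approx 0.63078$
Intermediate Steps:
$\frac{- \frac{310}{-131} + v}{-188 - 268} = \frac{- \frac{310}{-131} - 290}{-188 - 268} = \frac{\left(-310\right) \left(- \frac{1}{131}\right) - 290}{-456} = \left(\frac{310}{131} - 290\right) \left(- \frac{1}{456}\right) = \left(- \frac{37680}{131}\right) \left(- \frac{1}{456}\right) = \frac{1570}{2489}$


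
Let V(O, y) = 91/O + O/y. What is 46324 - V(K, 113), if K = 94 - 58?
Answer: 188434453/4068 ≈ 46321.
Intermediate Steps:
K = 36
46324 - V(K, 113) = 46324 - (91/36 + 36/113) = 46324 - 1*11579/4068 = 46324 - 11579/4068 = 188434453/4068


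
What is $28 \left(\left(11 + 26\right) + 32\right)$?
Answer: $1932$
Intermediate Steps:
$28 \left(\left(11 + 26\right) + 32\right) = 28 \left(37 + 32\right) = 28 \cdot 69 = 1932$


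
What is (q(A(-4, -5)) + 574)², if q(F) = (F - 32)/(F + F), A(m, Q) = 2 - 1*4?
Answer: 1357225/4 ≈ 3.3931e+5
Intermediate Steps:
A(m, Q) = -2 (A(m, Q) = 2 - 4 = -2)
q(F) = (-32 + F)/(2*F) (q(F) = (-32 + F)/((2*F)) = (-32 + F)*(1/(2*F)) = (-32 + F)/(2*F))
(q(A(-4, -5)) + 574)² = ((½)*(-32 - 2)/(-2) + 574)² = ((½)*(-½)*(-34) + 574)² = (17/2 + 574)² = (1165/2)² = 1357225/4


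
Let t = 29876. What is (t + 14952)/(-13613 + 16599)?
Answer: 22414/1493 ≈ 15.013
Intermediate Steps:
(t + 14952)/(-13613 + 16599) = (29876 + 14952)/(-13613 + 16599) = 44828/2986 = 44828*(1/2986) = 22414/1493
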